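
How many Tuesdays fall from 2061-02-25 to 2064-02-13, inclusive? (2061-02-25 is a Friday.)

155

2061-02-25 is a Friday; the first Tuesday on or after it is 2061-03-01 (4 days later).
From 2061-03-01 to 2064-02-13: 305 + 365 + 365 + 44 = 1079 days (rest of 2061, 2062, 2063, to 2064-02-13 in 2064).
1079 ÷ 7 = 154 full weeks with remainder 1, so 154 more Tuesdays after the first → 155.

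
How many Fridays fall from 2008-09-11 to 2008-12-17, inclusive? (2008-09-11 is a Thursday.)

14

2008-09-11 is a Thursday; the first Friday on or after it is 2008-09-12 (1 day later).
From 2008-09-12 to 2008-12-17: 18 + 31 + 30 + 17 = 96 days (rest of September, October, November, December).
96 ÷ 7 = 13 full weeks with remainder 5, so 13 more Fridays after the first → 14.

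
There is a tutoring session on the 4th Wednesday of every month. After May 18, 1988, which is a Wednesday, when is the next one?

May 1988 starts on a Sunday; its first Wednesday is the 4th, so the 4th Wednesday is the 25th — May 25, 1988.
May 25, 1988 is after May 18, 1988, so that is the next one.

May 25, 1988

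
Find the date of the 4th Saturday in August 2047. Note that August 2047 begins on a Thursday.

2047-08-24

August 2047 begins on a Thursday, so the first Saturday is August 3 (2 days later).
The 4th Saturday is 3 weeks later: 3 + 21 = 24.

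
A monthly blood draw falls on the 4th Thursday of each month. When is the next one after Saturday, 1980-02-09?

February 1980 starts on a Friday; its first Thursday is the 7th, so the 4th Thursday is the 28th — 1980-02-28.
1980-02-28 is after 1980-02-09, so that is the next one.

1980-02-28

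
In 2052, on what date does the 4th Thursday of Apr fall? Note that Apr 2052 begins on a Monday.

Apr 2052 begins on a Monday, so the first Thursday is Apr 4 (3 days later).
The 4th Thursday is 3 weeks later: 4 + 21 = 25.

Apr 25, 2052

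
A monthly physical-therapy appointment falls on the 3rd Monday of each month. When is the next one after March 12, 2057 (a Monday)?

March 2057 starts on a Thursday; its first Monday is the 5th, so the 3rd Monday is the 19th — March 19, 2057.
March 19, 2057 is after March 12, 2057, so that is the next one.

March 19, 2057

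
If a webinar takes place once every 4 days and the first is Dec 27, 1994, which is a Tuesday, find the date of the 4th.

Jan 8, 1995

The 4th occurrence is 3 intervals after the first: 3 × 4 = 12 days after Dec 27, 1994.
Dec has 31 days — 4 days to the end of Dec leaves 8.
8 days into Jan → Jan 8, 1995.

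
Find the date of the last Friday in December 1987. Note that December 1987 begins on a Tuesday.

December 1987 begins on a Tuesday, so the first Friday is December 4 (3 days later).
December 1987 has 31 days. Adding weeks: 4, 11, 18, 25 — the last one ≤ 31 is the 25th.

25 December 1987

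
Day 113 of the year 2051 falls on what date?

January has 31 days (113 − 31 = 82 remain).
February has 28 days (82 − 28 = 54 remain).
March has 31 days (54 − 31 = 23 remain).
23 into April → April 23.

23 April 2051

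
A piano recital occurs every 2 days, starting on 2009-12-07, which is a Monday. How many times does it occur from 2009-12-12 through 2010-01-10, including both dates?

Occurrences land 2·i days after 2009-12-07 for i = 0, 1, 2, …
2009-12-12 is 5 days after the start; 5 ÷ 2 = 2 remainder 1; since the remainder is 1, round up to i = 3. First occurrence in the window: #4 on 2009-12-13 (3×2 = 6 days in).
2010-01-10 is 34 days after the start; 34 ÷ 2 = 17 remainder 0. Last occurrence in the window: #18 on 2010-01-10.
Occurrences #4 through #18: 15 in total.

15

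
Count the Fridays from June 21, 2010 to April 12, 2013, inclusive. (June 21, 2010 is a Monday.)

147

June 21, 2010 is a Monday; the first Friday on or after it is June 25, 2010 (4 days later).
From June 25, 2010 to April 12, 2013: 189 + 365 + 366 + 102 = 1022 days (rest of 2010, 2011, 2012, to April 12, 2013 in 2013).
1022 ÷ 7 = 146 full weeks with remainder 0, so 146 more Fridays after the first → 147.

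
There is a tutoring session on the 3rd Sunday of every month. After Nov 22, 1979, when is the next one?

Dec 16, 1979

Nov 1979 starts on a Thursday; its first Sunday is the 4th, so the 3rd Sunday is the 18th — Nov 18, 1979.
That is not after Nov 22, 1979, so look at Dec 1979.
Dec 1979 starts on a Saturday; its first Sunday is the 2nd, so the 3rd Sunday is the 16th — Dec 16, 1979.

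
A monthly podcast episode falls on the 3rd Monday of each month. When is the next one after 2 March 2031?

March 2031 starts on a Saturday; its first Monday is the 3rd, so the 3rd Monday is the 17th — 17 March 2031.
17 March 2031 is after 2 March 2031, so that is the next one.

17 March 2031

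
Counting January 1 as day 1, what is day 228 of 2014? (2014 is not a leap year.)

2014-08-16

January has 31 days (228 − 31 = 197 remain).
February has 28 days (197 − 28 = 169 remain).
March has 31 days (169 − 31 = 138 remain).
April has 30 days (138 − 30 = 108 remain).
May has 31 days (108 − 31 = 77 remain).
June has 30 days (77 − 30 = 47 remain).
July has 31 days (47 − 31 = 16 remain).
16 into August → August 16.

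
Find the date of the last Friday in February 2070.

February 2070 begins on a Saturday, so the first Friday is February 7 (6 days later).
February 2070 has 28 days. Adding weeks: 7, 14, 21, 28 — the last one ≤ 28 is the 28th.

28 February 2070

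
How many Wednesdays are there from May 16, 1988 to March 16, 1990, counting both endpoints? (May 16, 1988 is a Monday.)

May 16, 1988 is a Monday; the first Wednesday on or after it is May 18, 1988 (2 days later).
From May 18, 1988 to March 16, 1990: 227 + 365 + 75 = 667 days (rest of 1988, 1989, to March 16, 1990 in 1990).
667 ÷ 7 = 95 full weeks with remainder 2, so 95 more Wednesdays after the first → 96.

96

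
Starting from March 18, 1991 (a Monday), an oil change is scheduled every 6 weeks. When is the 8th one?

The 8th occurrence is 7 intervals after the first: 7 × 42 = 294 days after March 18, 1991.
March has 31 days — 13 days to the end of March leaves 281.
April has 30 days (251 left).
May has 31 days (220 left).
June has 30 days (190 left).
July has 31 days (159 left).
August has 31 days (128 left).
September has 30 days (98 left).
October has 31 days (67 left).
November has 30 days (37 left).
December has 31 days (6 left).
6 days into January → January 6, 1992.

January 6, 1992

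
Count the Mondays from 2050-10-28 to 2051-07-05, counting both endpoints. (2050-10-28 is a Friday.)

36

2050-10-28 is a Friday; the first Monday on or after it is 2050-10-31 (3 days later).
From 2050-10-31 to 2051-07-05: 0 + 30 + 31 + 31 + 28 + 31 + 30 + 31 + 30 + 5 = 247 days (rest of October, November, December, January, February, March, April, May, June, July).
247 ÷ 7 = 35 full weeks with remainder 2, so 35 more Mondays after the first → 36.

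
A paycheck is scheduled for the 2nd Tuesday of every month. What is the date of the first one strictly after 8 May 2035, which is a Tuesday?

12 June 2035

May 2035 starts on a Tuesday; its first Tuesday is the 1st, so the 2nd Tuesday is the 8th — 8 May 2035.
That is not after 8 May 2035, so look at June 2035.
June 2035 starts on a Friday; its first Tuesday is the 5th, so the 2nd Tuesday is the 12th — 12 June 2035.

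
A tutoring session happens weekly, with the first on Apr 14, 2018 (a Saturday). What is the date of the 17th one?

Aug 4, 2018

The 17th occurrence is 16 intervals after the first: 16 × 7 = 112 days after Apr 14, 2018.
Apr has 30 days — 16 days to the end of Apr leaves 96.
May has 31 days (65 left).
Jun has 30 days (35 left).
Jul has 31 days (4 left).
4 days into Aug → Aug 4, 2018.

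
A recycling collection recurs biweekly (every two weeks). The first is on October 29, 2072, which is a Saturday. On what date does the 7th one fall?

January 21, 2073

The 7th occurrence is 6 intervals after the first: 6 × 14 = 84 days after October 29, 2072.
October has 31 days — 2 days to the end of October leaves 82.
November has 30 days (52 left).
December has 31 days (21 left).
21 days into January → January 21, 2073.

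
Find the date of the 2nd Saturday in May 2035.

May 2035 begins on a Tuesday, so the first Saturday is May 5 (4 days later).
The 2nd Saturday is 1 weeks later: 5 + 7 = 12.

2035-05-12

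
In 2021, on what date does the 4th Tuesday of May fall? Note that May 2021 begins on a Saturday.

May 2021 begins on a Saturday, so the first Tuesday is May 4 (3 days later).
The 4th Tuesday is 3 weeks later: 4 + 21 = 25.

May 25, 2021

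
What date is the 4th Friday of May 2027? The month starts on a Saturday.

28 May 2027

May 2027 begins on a Saturday, so the first Friday is May 7 (6 days later).
The 4th Friday is 3 weeks later: 7 + 21 = 28.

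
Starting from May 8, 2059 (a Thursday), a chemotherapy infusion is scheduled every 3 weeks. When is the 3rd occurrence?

Jun 19, 2059

The 3rd occurrence is 2 intervals after the first: 2 × 21 = 42 days after May 8, 2059.
May has 31 days — 23 days to the end of May leaves 19.
19 days into Jun → Jun 19, 2059.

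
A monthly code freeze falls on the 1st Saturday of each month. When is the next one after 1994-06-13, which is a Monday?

June 1994 starts on a Wednesday, so its 1st Saturday is 1994-06-04 (3 days in).
That is not after 1994-06-13, so look at July 1994.
July 1994 starts on a Friday, so its 1st Saturday is 1994-07-02 (1 day in).

1994-07-02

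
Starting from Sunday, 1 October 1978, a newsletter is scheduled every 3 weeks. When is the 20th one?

4 November 1979

The 20th occurrence is 19 intervals after the first: 19 × 21 = 399 days after 1 October 1978.
October has 31 days — 30 days to the end of October leaves 369.
November has 30 days (339 left).
December has 31 days (308 left).
January has 31 days (277 left).
February has 28 days (249 left).
March has 31 days (218 left).
April has 30 days (188 left).
May has 31 days (157 left).
June has 30 days (127 left).
July has 31 days (96 left).
August has 31 days (65 left).
September has 30 days (35 left).
October has 31 days (4 left).
4 days into November → 4 November 1979.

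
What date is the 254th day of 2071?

2071-09-11

January has 31 days (254 − 31 = 223 remain).
February has 28 days (223 − 28 = 195 remain).
March has 31 days (195 − 31 = 164 remain).
April has 30 days (164 − 30 = 134 remain).
May has 31 days (134 − 31 = 103 remain).
June has 30 days (103 − 30 = 73 remain).
July has 31 days (73 − 31 = 42 remain).
August has 31 days (42 − 31 = 11 remain).
11 into September → September 11.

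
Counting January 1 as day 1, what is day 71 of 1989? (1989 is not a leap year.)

March 12, 1989

January has 31 days (71 − 31 = 40 remain).
February has 28 days (40 − 28 = 12 remain).
12 into March → March 12.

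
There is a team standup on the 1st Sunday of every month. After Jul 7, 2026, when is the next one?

Aug 2, 2026

Jul 2026 starts on a Wednesday, so its 1st Sunday is Jul 5, 2026 (4 days in).
That is not after Jul 7, 2026, so look at Aug 2026.
Aug 2026 starts on a Saturday, so its 1st Sunday is Aug 2, 2026 (1 day in).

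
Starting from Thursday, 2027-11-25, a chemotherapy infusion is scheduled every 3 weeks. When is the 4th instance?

2028-01-27

The 4th occurrence is 3 intervals after the first: 3 × 21 = 63 days after 2027-11-25.
November has 30 days — 5 days to the end of November leaves 58.
December has 31 days (27 left).
27 days into January → 2028-01-27.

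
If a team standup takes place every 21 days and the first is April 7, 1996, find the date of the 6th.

July 21, 1996

The 6th occurrence is 5 intervals after the first: 5 × 21 = 105 days after April 7, 1996.
April has 30 days — 23 days to the end of April leaves 82.
May has 31 days (51 left).
June has 30 days (21 left).
21 days into July → July 21, 1996.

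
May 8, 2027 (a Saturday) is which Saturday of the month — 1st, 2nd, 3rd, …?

Day 8 falls in week ⌈8/7⌉ of the month.
Days 1–7 hold the 1st Saturday, 8–14 the 2nd, 15–21 the 3rd, 22–28 the 4th, 29–31 the 5th.
8 is in the range for the 2nd.

2nd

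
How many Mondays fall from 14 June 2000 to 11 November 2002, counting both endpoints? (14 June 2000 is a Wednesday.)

126

14 June 2000 is a Wednesday; the first Monday on or after it is 19 June 2000 (5 days later).
From 19 June 2000 to 11 November 2002: 195 + 365 + 315 = 875 days (rest of 2000, 2001, to 11 November 2002 in 2002).
875 ÷ 7 = 125 full weeks with remainder 0, so 125 more Mondays after the first → 126.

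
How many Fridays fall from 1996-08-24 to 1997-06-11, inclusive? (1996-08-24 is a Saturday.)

41

1996-08-24 is a Saturday; the first Friday on or after it is 1996-08-30 (6 days later).
From 1996-08-30 to 1997-06-11: 1 + 30 + 31 + 30 + 31 + 31 + 28 + 31 + 30 + 31 + 11 = 285 days (rest of August, September, October, November, December, January, February, March, April, May, June).
285 ÷ 7 = 40 full weeks with remainder 5, so 40 more Fridays after the first → 41.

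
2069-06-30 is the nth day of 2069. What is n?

Days in months before June: 31 + 28 + 31 + 30 + 31 = 151.
Plus 30 days into June → day 181.

181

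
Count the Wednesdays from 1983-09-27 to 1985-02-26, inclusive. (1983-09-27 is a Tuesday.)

1983-09-27 is a Tuesday; the first Wednesday on or after it is 1983-09-28 (1 day later).
From 1983-09-28 to 1985-02-26: 94 + 366 + 57 = 517 days (rest of 1983, 1984, to 1985-02-26 in 1985).
517 ÷ 7 = 73 full weeks with remainder 6, so 73 more Wednesdays after the first → 74.

74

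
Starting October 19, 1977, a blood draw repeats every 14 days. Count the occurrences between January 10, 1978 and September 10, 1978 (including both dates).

18

Occurrences land 14·i days after October 19, 1977 for i = 0, 1, 2, …
January 10, 1978 is 83 days after the start; 83 ÷ 14 = 5 remainder 13; since the remainder is 13, round up to i = 6. First occurrence in the window: #7 on January 11, 1978 (6×14 = 84 days in).
September 10, 1978 is 326 days after the start; 326 ÷ 14 = 23 remainder 4. Last occurrence in the window: #24 on September 6, 1978.
Occurrences #7 through #24: 18 in total.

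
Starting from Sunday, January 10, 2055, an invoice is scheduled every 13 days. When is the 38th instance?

The 38th occurrence is 37 intervals after the first: 37 × 13 = 481 days after January 10, 2055.
January has 31 days — 21 days to the end of January leaves 460.
From end of January to end of 2055 is 334 days (126 left).
January has 31 days (95 left).
February has 29 days (66 left).
March has 31 days (35 left).
April has 30 days (5 left).
5 days into May → May 5, 2056.

May 5, 2056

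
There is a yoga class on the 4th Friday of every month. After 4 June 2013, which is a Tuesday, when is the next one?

28 June 2013

June 2013 starts on a Saturday; its first Friday is the 7th, so the 4th Friday is the 28th — 28 June 2013.
28 June 2013 is after 4 June 2013, so that is the next one.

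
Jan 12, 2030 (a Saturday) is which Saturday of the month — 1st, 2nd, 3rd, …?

2nd

Day 12 falls in week ⌈12/7⌉ of the month.
Days 1–7 hold the 1st Saturday, 8–14 the 2nd, 15–21 the 3rd, 22–28 the 4th, 29–31 the 5th.
12 is in the range for the 2nd.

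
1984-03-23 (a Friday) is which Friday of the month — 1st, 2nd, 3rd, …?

Day 23 falls in week ⌈23/7⌉ of the month.
Days 1–7 hold the 1st Friday, 8–14 the 2nd, 15–21 the 3rd, 22–28 the 4th, 29–31 the 5th.
23 is in the range for the 4th.

4th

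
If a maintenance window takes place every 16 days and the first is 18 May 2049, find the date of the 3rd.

The 3rd occurrence is 2 intervals after the first: 2 × 16 = 32 days after 18 May 2049.
May has 31 days — 13 days to the end of May leaves 19.
19 days into June → 19 June 2049.

19 June 2049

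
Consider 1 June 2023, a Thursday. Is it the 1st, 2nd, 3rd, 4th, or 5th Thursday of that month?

1st

Day 1 falls in week ⌈1/7⌉ of the month.
Days 1–7 hold the 1st Thursday, 8–14 the 2nd, 15–21 the 3rd, 22–28 the 4th, 29–31 the 5th.
1 is in the range for the 1st.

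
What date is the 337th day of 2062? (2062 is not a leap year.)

Jan has 31 days (337 − 31 = 306 remain).
Feb has 28 days (306 − 28 = 278 remain).
Mar has 31 days (278 − 31 = 247 remain).
Apr has 30 days (247 − 30 = 217 remain).
May has 31 days (217 − 31 = 186 remain).
Jun has 30 days (186 − 30 = 156 remain).
Jul has 31 days (156 − 31 = 125 remain).
Aug has 31 days (125 − 31 = 94 remain).
Sep has 30 days (94 − 30 = 64 remain).
Oct has 31 days (64 − 31 = 33 remain).
Nov has 30 days (33 − 30 = 3 remain).
3 into Dec → Dec 3.

Dec 3, 2062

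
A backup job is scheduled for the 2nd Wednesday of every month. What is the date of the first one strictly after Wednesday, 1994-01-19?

1994-02-09

January 1994 starts on a Saturday; its first Wednesday is the 5th, so the 2nd Wednesday is the 12th — 1994-01-12.
That is not after 1994-01-19, so look at February 1994.
February 1994 starts on a Tuesday; its first Wednesday is the 2nd, so the 2nd Wednesday is the 9th — 1994-02-09.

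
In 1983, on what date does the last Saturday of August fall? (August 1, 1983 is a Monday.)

August 1983 begins on a Monday, so the first Saturday is August 6 (5 days later).
August 1983 has 31 days. Adding weeks: 6, 13, 20, 27 — the last one ≤ 31 is the 27th.

27 August 1983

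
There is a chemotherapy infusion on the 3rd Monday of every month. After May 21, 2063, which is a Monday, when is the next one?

Jun 18, 2063

May 2063 starts on a Tuesday; its first Monday is the 7th, so the 3rd Monday is the 21st — May 21, 2063.
That is not after May 21, 2063, so look at Jun 2063.
Jun 2063 starts on a Friday; its first Monday is the 4th, so the 3rd Monday is the 18th — Jun 18, 2063.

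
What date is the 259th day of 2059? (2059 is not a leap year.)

16 September 2059

January has 31 days (259 − 31 = 228 remain).
February has 28 days (228 − 28 = 200 remain).
March has 31 days (200 − 31 = 169 remain).
April has 30 days (169 − 30 = 139 remain).
May has 31 days (139 − 31 = 108 remain).
June has 30 days (108 − 30 = 78 remain).
July has 31 days (78 − 31 = 47 remain).
August has 31 days (47 − 31 = 16 remain).
16 into September → September 16.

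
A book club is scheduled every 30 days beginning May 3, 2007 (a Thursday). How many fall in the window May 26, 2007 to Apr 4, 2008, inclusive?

Occurrences land 30·i days after May 3, 2007 for i = 0, 1, 2, …
May 26, 2007 is 23 days after the start; 23 ÷ 30 = 0 remainder 23; since the remainder is 23, round up to i = 1. First occurrence in the window: #2 on Jun 2, 2007 (1×30 = 30 days in).
Apr 4, 2008 is 337 days after the start; 337 ÷ 30 = 11 remainder 7. Last occurrence in the window: #12 on Mar 28, 2008.
Occurrences #2 through #12: 11 in total.

11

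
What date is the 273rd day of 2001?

January has 31 days (273 − 31 = 242 remain).
February has 28 days (242 − 28 = 214 remain).
March has 31 days (214 − 31 = 183 remain).
April has 30 days (183 − 30 = 153 remain).
May has 31 days (153 − 31 = 122 remain).
June has 30 days (122 − 30 = 92 remain).
July has 31 days (92 − 31 = 61 remain).
August has 31 days (61 − 31 = 30 remain).
30 into September → September 30.

September 30, 2001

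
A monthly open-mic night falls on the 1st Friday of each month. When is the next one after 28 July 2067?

July 2067 starts on a Friday, so its 1st Friday is 1 July 2067.
That is not after 28 July 2067, so look at August 2067.
August 2067 starts on a Monday, so its 1st Friday is 5 August 2067 (4 days in).

5 August 2067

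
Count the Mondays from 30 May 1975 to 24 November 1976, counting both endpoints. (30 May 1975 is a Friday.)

78

30 May 1975 is a Friday; the first Monday on or after it is 2 June 1975 (3 days later).
From 2 June 1975 to 24 November 1976: 212 + 329 = 541 days (rest of 1975, to 24 November 1976 in 1976).
541 ÷ 7 = 77 full weeks with remainder 2, so 77 more Mondays after the first → 78.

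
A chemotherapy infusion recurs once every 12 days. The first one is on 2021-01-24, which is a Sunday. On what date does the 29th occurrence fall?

2021-12-26

The 29th occurrence is 28 intervals after the first: 28 × 12 = 336 days after 2021-01-24.
January has 31 days — 7 days to the end of January leaves 329.
February has 28 days (301 left).
March has 31 days (270 left).
April has 30 days (240 left).
May has 31 days (209 left).
June has 30 days (179 left).
July has 31 days (148 left).
August has 31 days (117 left).
September has 30 days (87 left).
October has 31 days (56 left).
November has 30 days (26 left).
26 days into December → 2021-12-26.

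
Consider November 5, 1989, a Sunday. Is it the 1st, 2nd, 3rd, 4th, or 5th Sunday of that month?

Day 5 falls in week ⌈5/7⌉ of the month.
Days 1–7 hold the 1st Sunday, 8–14 the 2nd, 15–21 the 3rd, 22–28 the 4th, 29–31 the 5th.
5 is in the range for the 1st.

1st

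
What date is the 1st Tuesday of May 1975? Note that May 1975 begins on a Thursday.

1975-05-06

May 1975 begins on a Thursday, so the first Tuesday is May 6 (5 days later).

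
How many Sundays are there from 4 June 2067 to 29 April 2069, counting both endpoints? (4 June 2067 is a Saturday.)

100

4 June 2067 is a Saturday; the first Sunday on or after it is 5 June 2067 (1 day later).
From 5 June 2067 to 29 April 2069: 209 + 366 + 119 = 694 days (rest of 2067, 2068, to 29 April 2069 in 2069).
694 ÷ 7 = 99 full weeks with remainder 1, so 99 more Sundays after the first → 100.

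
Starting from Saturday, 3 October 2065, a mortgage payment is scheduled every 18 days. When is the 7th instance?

19 January 2066

The 7th occurrence is 6 intervals after the first: 6 × 18 = 108 days after 3 October 2065.
October has 31 days — 28 days to the end of October leaves 80.
November has 30 days (50 left).
December has 31 days (19 left).
19 days into January → 19 January 2066.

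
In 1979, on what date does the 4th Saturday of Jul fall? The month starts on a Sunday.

Jul 1979 begins on a Sunday, so the first Saturday is Jul 7 (6 days later).
The 4th Saturday is 3 weeks later: 7 + 21 = 28.

Jul 28, 1979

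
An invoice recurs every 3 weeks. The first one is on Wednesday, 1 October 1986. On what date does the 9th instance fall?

18 March 1987

The 9th occurrence is 8 intervals after the first: 8 × 21 = 168 days after 1 October 1986.
October has 31 days — 30 days to the end of October leaves 138.
November has 30 days (108 left).
December has 31 days (77 left).
January has 31 days (46 left).
February has 28 days (18 left).
18 days into March → 18 March 1987.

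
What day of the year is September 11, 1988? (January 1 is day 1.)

255

Days in months before September: 31 + 29 + 31 + 30 + 31 + 30 + 31 + 31 = 244.
Plus 11 days into September → day 255.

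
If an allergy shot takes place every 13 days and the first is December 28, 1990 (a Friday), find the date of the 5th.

February 18, 1991

The 5th occurrence is 4 intervals after the first: 4 × 13 = 52 days after December 28, 1990.
December has 31 days — 3 days to the end of December leaves 49.
January has 31 days (18 left).
18 days into February → February 18, 1991.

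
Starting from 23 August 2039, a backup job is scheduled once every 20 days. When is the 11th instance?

The 11th occurrence is 10 intervals after the first: 10 × 20 = 200 days after 23 August 2039.
August has 31 days — 8 days to the end of August leaves 192.
September has 30 days (162 left).
October has 31 days (131 left).
November has 30 days (101 left).
December has 31 days (70 left).
January has 31 days (39 left).
February has 29 days (10 left).
10 days into March → 10 March 2040.

10 March 2040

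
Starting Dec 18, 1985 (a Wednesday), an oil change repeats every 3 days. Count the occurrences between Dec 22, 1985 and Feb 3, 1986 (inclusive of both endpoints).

Occurrences land 3·i days after Dec 18, 1985 for i = 0, 1, 2, …
Dec 22, 1985 is 4 days after the start; 4 ÷ 3 = 1 remainder 1; since the remainder is 1, round up to i = 2. First occurrence in the window: #3 on Dec 24, 1985 (2×3 = 6 days in).
Feb 3, 1986 is 47 days after the start; 47 ÷ 3 = 15 remainder 2. Last occurrence in the window: #16 on Feb 1, 1986.
Occurrences #3 through #16: 14 in total.

14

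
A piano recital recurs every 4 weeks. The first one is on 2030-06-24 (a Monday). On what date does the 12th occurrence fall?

The 12th occurrence is 11 intervals after the first: 11 × 28 = 308 days after 2030-06-24.
June has 30 days — 6 days to the end of June leaves 302.
July has 31 days (271 left).
August has 31 days (240 left).
September has 30 days (210 left).
October has 31 days (179 left).
November has 30 days (149 left).
December has 31 days (118 left).
January has 31 days (87 left).
February has 28 days (59 left).
March has 31 days (28 left).
28 days into April → 2031-04-28.

2031-04-28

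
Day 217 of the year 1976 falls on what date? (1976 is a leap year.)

January has 31 days (217 − 31 = 186 remain).
February has 29 days (186 − 29 = 157 remain).
March has 31 days (157 − 31 = 126 remain).
April has 30 days (126 − 30 = 96 remain).
May has 31 days (96 − 31 = 65 remain).
June has 30 days (65 − 30 = 35 remain).
July has 31 days (35 − 31 = 4 remain).
4 into August → August 4.

1976-08-04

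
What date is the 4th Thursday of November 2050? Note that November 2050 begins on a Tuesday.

November 24, 2050

November 2050 begins on a Tuesday, so the first Thursday is November 3 (2 days later).
The 4th Thursday is 3 weeks later: 3 + 21 = 24.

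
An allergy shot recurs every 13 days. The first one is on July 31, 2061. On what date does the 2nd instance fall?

August 13, 2061

The 2nd occurrence is 1 interval after the first: 1 × 13 = 13 days after July 31, 2061.
July has 31 days — 0 days to the end of July leaves 13.
13 days into August → August 13, 2061.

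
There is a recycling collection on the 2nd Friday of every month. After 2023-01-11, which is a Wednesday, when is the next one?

2023-01-13

January 2023 starts on a Sunday; its first Friday is the 6th, so the 2nd Friday is the 13th — 2023-01-13.
2023-01-13 is after 2023-01-11, so that is the next one.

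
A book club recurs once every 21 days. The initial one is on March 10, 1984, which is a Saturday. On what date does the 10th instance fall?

September 15, 1984

The 10th occurrence is 9 intervals after the first: 9 × 21 = 189 days after March 10, 1984.
March has 31 days — 21 days to the end of March leaves 168.
April has 30 days (138 left).
May has 31 days (107 left).
June has 30 days (77 left).
July has 31 days (46 left).
August has 31 days (15 left).
15 days into September → September 15, 1984.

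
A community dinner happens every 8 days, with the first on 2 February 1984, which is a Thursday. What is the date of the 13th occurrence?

The 13th occurrence is 12 intervals after the first: 12 × 8 = 96 days after 2 February 1984.
February has 29 days — 27 days to the end of February leaves 69.
March has 31 days (38 left).
April has 30 days (8 left).
8 days into May → 8 May 1984.

8 May 1984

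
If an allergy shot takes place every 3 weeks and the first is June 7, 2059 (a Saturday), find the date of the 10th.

The 10th occurrence is 9 intervals after the first: 9 × 21 = 189 days after June 7, 2059.
June has 30 days — 23 days to the end of June leaves 166.
July has 31 days (135 left).
August has 31 days (104 left).
September has 30 days (74 left).
October has 31 days (43 left).
November has 30 days (13 left).
13 days into December → December 13, 2059.

December 13, 2059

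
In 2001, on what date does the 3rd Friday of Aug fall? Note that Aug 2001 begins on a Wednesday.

Aug 17, 2001

Aug 2001 begins on a Wednesday, so the first Friday is Aug 3 (2 days later).
The 3rd Friday is 2 weeks later: 3 + 14 = 17.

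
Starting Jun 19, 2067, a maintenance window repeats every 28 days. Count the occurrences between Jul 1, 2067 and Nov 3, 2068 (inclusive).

17

Occurrences land 28·i days after Jun 19, 2067 for i = 0, 1, 2, …
Jul 1, 2067 is 12 days after the start; 12 ÷ 28 = 0 remainder 12; since the remainder is 12, round up to i = 1. First occurrence in the window: #2 on Jul 17, 2067 (1×28 = 28 days in).
Nov 3, 2068 is 503 days after the start; 503 ÷ 28 = 17 remainder 27. Last occurrence in the window: #18 on Oct 7, 2068.
Occurrences #2 through #18: 17 in total.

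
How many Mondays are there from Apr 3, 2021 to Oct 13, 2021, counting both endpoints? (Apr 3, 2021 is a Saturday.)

28

Apr 3, 2021 is a Saturday; the first Monday on or after it is Apr 5, 2021 (2 days later).
From Apr 5, 2021 to Oct 13, 2021: 25 + 31 + 30 + 31 + 31 + 30 + 13 = 191 days (rest of Apr, May, Jun, Jul, Aug, Sep, Oct).
191 ÷ 7 = 27 full weeks with remainder 2, so 27 more Mondays after the first → 28.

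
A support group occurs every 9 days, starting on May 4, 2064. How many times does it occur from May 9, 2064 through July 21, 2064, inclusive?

8

Occurrences land 9·i days after May 4, 2064 for i = 0, 1, 2, …
May 9, 2064 is 5 days after the start; 5 ÷ 9 = 0 remainder 5; since the remainder is 5, round up to i = 1. First occurrence in the window: #2 on May 13, 2064 (1×9 = 9 days in).
July 21, 2064 is 78 days after the start; 78 ÷ 9 = 8 remainder 6. Last occurrence in the window: #9 on July 15, 2064.
Occurrences #2 through #9: 8 in total.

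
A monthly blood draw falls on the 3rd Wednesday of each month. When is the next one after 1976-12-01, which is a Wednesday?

1976-12-15

December 1976 starts on a Wednesday; its first Wednesday is the 1st, so the 3rd Wednesday is the 15th — 1976-12-15.
1976-12-15 is after 1976-12-01, so that is the next one.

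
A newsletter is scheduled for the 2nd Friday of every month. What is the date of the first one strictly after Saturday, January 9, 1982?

January 1982 starts on a Friday; its first Friday is the 1st, so the 2nd Friday is the 8th — January 8, 1982.
That is not after January 9, 1982, so look at February 1982.
February 1982 starts on a Monday; its first Friday is the 5th, so the 2nd Friday is the 12th — February 12, 1982.

February 12, 1982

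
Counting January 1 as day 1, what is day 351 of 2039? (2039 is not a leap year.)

2039-12-17

January has 31 days (351 − 31 = 320 remain).
February has 28 days (320 − 28 = 292 remain).
March has 31 days (292 − 31 = 261 remain).
April has 30 days (261 − 30 = 231 remain).
May has 31 days (231 − 31 = 200 remain).
June has 30 days (200 − 30 = 170 remain).
July has 31 days (170 − 31 = 139 remain).
August has 31 days (139 − 31 = 108 remain).
September has 30 days (108 − 30 = 78 remain).
October has 31 days (78 − 31 = 47 remain).
November has 30 days (47 − 30 = 17 remain).
17 into December → December 17.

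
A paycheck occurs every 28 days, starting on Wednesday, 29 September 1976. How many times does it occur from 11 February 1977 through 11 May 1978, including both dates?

Occurrences land 28·i days after 29 September 1976 for i = 0, 1, 2, …
11 February 1977 is 135 days after the start; 135 ÷ 28 = 4 remainder 23; since the remainder is 23, round up to i = 5. First occurrence in the window: #6 on 16 February 1977 (5×28 = 140 days in).
11 May 1978 is 589 days after the start; 589 ÷ 28 = 21 remainder 1. Last occurrence in the window: #22 on 10 May 1978.
Occurrences #6 through #22: 17 in total.

17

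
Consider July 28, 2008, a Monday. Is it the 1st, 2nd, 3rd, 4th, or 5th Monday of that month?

4th

Day 28 falls in week ⌈28/7⌉ of the month.
Days 1–7 hold the 1st Monday, 8–14 the 2nd, 15–21 the 3rd, 22–28 the 4th, 29–31 the 5th.
28 is in the range for the 4th.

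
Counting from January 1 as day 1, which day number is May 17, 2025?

137

Days in months before May: 31 + 28 + 31 + 30 = 120.
Plus 17 days into May → day 137.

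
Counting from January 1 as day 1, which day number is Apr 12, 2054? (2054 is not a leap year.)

102

Days in months before Apr: 31 + 28 + 31 = 90.
Plus 12 days into Apr → day 102.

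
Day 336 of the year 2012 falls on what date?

January has 31 days (336 − 31 = 305 remain).
February has 29 days (305 − 29 = 276 remain).
March has 31 days (276 − 31 = 245 remain).
April has 30 days (245 − 30 = 215 remain).
May has 31 days (215 − 31 = 184 remain).
June has 30 days (184 − 30 = 154 remain).
July has 31 days (154 − 31 = 123 remain).
August has 31 days (123 − 31 = 92 remain).
September has 30 days (92 − 30 = 62 remain).
October has 31 days (62 − 31 = 31 remain).
November has 30 days (31 − 30 = 1 remain).
1 into December → December 1.

December 1, 2012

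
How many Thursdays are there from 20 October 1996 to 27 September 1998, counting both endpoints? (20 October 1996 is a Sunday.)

20 October 1996 is a Sunday; the first Thursday on or after it is 24 October 1996 (4 days later).
From 24 October 1996 to 27 September 1998: 68 + 365 + 270 = 703 days (rest of 1996, 1997, to 27 September 1998 in 1998).
703 ÷ 7 = 100 full weeks with remainder 3, so 100 more Thursdays after the first → 101.

101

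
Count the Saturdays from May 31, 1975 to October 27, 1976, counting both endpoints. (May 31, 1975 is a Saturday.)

74

May 31, 1975 is a Saturday; the first Saturday on or after it is May 31, 1975.
From May 31, 1975 to October 27, 1976: 214 + 301 = 515 days (rest of 1975, to October 27, 1976 in 1976).
515 ÷ 7 = 73 full weeks with remainder 4, so 73 more Saturdays after the first → 74.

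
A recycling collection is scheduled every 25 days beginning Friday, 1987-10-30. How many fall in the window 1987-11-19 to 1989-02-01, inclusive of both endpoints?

18

Occurrences land 25·i days after 1987-10-30 for i = 0, 1, 2, …
1987-11-19 is 20 days after the start; 20 ÷ 25 = 0 remainder 20; since the remainder is 20, round up to i = 1. First occurrence in the window: #2 on 1987-11-24 (1×25 = 25 days in).
1989-02-01 is 460 days after the start; 460 ÷ 25 = 18 remainder 10. Last occurrence in the window: #19 on 1989-01-22.
Occurrences #2 through #19: 18 in total.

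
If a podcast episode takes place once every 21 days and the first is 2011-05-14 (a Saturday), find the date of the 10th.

2011-11-19

The 10th occurrence is 9 intervals after the first: 9 × 21 = 189 days after 2011-05-14.
May has 31 days — 17 days to the end of May leaves 172.
June has 30 days (142 left).
July has 31 days (111 left).
August has 31 days (80 left).
September has 30 days (50 left).
October has 31 days (19 left).
19 days into November → 2011-11-19.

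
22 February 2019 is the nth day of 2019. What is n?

Days in months before February: 31 = 31.
Plus 22 days into February → day 53.

53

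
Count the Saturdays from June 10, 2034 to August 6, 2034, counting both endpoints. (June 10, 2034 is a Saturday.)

9

June 10, 2034 is a Saturday; the first Saturday on or after it is June 10, 2034.
From June 10, 2034 to August 6, 2034: 20 + 31 + 6 = 57 days (rest of June, July, August).
57 ÷ 7 = 8 full weeks with remainder 1, so 8 more Saturdays after the first → 9.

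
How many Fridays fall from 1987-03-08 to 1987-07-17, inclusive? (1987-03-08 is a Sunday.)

1987-03-08 is a Sunday; the first Friday on or after it is 1987-03-13 (5 days later).
From 1987-03-13 to 1987-07-17: 18 + 30 + 31 + 30 + 17 = 126 days (rest of March, April, May, June, July).
126 ÷ 7 = 18 full weeks with remainder 0, so 18 more Fridays after the first → 19.

19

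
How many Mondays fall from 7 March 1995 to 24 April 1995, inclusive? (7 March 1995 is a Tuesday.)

7

7 March 1995 is a Tuesday; the first Monday on or after it is 13 March 1995 (6 days later).
From 13 March 1995 to 24 April 1995: 18 + 24 = 42 days (rest of March, April).
42 ÷ 7 = 6 full weeks with remainder 0, so 6 more Mondays after the first → 7.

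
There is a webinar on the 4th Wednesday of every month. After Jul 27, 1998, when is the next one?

Jul 1998 starts on a Wednesday; its first Wednesday is the 1st, so the 4th Wednesday is the 22nd — Jul 22, 1998.
That is not after Jul 27, 1998, so look at Aug 1998.
Aug 1998 starts on a Saturday; its first Wednesday is the 5th, so the 4th Wednesday is the 26th — Aug 26, 1998.

Aug 26, 1998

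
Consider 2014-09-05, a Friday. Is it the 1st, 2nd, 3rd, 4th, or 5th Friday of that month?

Day 5 falls in week ⌈5/7⌉ of the month.
Days 1–7 hold the 1st Friday, 8–14 the 2nd, 15–21 the 3rd, 22–28 the 4th, 29–31 the 5th.
5 is in the range for the 1st.

1st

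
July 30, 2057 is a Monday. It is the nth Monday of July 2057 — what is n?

Day 30 falls in week ⌈30/7⌉ of the month.
Days 1–7 hold the 1st Monday, 8–14 the 2nd, 15–21 the 3rd, 22–28 the 4th, 29–31 the 5th.
30 is in the range for the 5th.

5th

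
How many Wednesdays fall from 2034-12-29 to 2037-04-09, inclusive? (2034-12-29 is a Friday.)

119

2034-12-29 is a Friday; the first Wednesday on or after it is 2035-01-03 (5 days later).
From 2035-01-03 to 2037-04-09: 362 + 366 + 99 = 827 days (rest of 2035, 2036, to 2037-04-09 in 2037).
827 ÷ 7 = 118 full weeks with remainder 1, so 118 more Wednesdays after the first → 119.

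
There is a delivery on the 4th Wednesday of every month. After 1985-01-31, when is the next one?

January 1985 starts on a Tuesday; its first Wednesday is the 2nd, so the 4th Wednesday is the 23rd — 1985-01-23.
That is not after 1985-01-31, so look at February 1985.
February 1985 starts on a Friday; its first Wednesday is the 6th, so the 4th Wednesday is the 27th — 1985-02-27.

1985-02-27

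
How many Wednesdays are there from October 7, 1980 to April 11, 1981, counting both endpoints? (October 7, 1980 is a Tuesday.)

October 7, 1980 is a Tuesday; the first Wednesday on or after it is October 8, 1980 (1 day later).
From October 8, 1980 to April 11, 1981: 23 + 30 + 31 + 31 + 28 + 31 + 11 = 185 days (rest of October, November, December, January, February, March, April).
185 ÷ 7 = 26 full weeks with remainder 3, so 26 more Wednesdays after the first → 27.

27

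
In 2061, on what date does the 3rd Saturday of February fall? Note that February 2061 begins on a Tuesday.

19 February 2061

February 2061 begins on a Tuesday, so the first Saturday is February 5 (4 days later).
The 3rd Saturday is 2 weeks later: 5 + 14 = 19.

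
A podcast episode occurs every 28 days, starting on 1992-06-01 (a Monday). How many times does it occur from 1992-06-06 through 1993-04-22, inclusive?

11

Occurrences land 28·i days after 1992-06-01 for i = 0, 1, 2, …
1992-06-06 is 5 days after the start; 5 ÷ 28 = 0 remainder 5; since the remainder is 5, round up to i = 1. First occurrence in the window: #2 on 1992-06-29 (1×28 = 28 days in).
1993-04-22 is 325 days after the start; 325 ÷ 28 = 11 remainder 17. Last occurrence in the window: #12 on 1993-04-05.
Occurrences #2 through #12: 11 in total.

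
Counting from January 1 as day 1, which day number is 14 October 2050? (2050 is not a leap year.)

287

Days in months before October: 31 + 28 + 31 + 30 + 31 + 30 + 31 + 31 + 30 = 273.
Plus 14 days into October → day 287.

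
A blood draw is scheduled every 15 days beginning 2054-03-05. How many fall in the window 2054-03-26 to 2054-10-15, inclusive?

Occurrences land 15·i days after 2054-03-05 for i = 0, 1, 2, …
2054-03-26 is 21 days after the start; 21 ÷ 15 = 1 remainder 6; since the remainder is 6, round up to i = 2. First occurrence in the window: #3 on 2054-04-04 (2×15 = 30 days in).
2054-10-15 is 224 days after the start; 224 ÷ 15 = 14 remainder 14. Last occurrence in the window: #15 on 2054-10-01.
Occurrences #3 through #15: 13 in total.

13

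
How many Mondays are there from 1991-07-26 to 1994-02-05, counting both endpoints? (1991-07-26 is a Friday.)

132

1991-07-26 is a Friday; the first Monday on or after it is 1991-07-29 (3 days later).
From 1991-07-29 to 1994-02-05: 155 + 366 + 365 + 36 = 922 days (rest of 1991, 1992, 1993, to 1994-02-05 in 1994).
922 ÷ 7 = 131 full weeks with remainder 5, so 131 more Mondays after the first → 132.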